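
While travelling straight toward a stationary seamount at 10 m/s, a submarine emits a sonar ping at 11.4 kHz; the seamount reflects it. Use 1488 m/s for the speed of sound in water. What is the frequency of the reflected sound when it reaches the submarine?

11.55 kHz

The seamount receives the sound from a moving source: f₁ = f₀ · v/(v − v_e) = 11.4 × 1488/1478 ≈ 11.48 kHz.
On the return leg the submarine is a moving observer: f₂ = f₁ · (v + v_e)/v = 11.48 × 1498/1488 ≈ 11.55 kHz.
Equivalently f₂ = f₀ · (v + v_e)/(v − v_e).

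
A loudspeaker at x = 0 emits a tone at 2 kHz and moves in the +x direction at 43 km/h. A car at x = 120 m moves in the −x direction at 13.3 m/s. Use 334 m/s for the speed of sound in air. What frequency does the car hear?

43 km/h = 11.94 m/s.
The observer lies on the +x side, so the source is heading toward the observer and the observer is heading toward the source.
General Doppler shift: f' = f · (v + v_o)/(v − v_s).
f' = 2 × (334 + 13.3)/(334 − 11.94) = 2 × 347.3/322.06 ≈ 2.16 kHz.

2.16 kHz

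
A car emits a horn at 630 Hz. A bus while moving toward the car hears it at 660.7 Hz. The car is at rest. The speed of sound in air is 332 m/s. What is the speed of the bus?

f' = f · (v + v_o)/v ⇒ v_o = v · |f'/f − 1|.
v_o = 332 × |660.7/630 − 1| = 332 × 0.04873 ≈ 16.2 m/s.

16.2 m/s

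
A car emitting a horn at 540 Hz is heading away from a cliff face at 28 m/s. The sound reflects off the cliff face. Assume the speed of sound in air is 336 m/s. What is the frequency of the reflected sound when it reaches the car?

The cliff face receives the sound from a moving source: f₁ = f₀ · v/(v + v_e) = 540 × 336/364 ≈ 498 Hz.
On the return leg the car is a moving observer: f₂ = f₁ · (v − v_e)/v = 498 × 308/336 ≈ 457 Hz.

457 Hz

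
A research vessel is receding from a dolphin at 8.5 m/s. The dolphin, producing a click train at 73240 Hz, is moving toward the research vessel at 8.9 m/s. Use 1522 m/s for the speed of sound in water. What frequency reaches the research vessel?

Both move, so f' = f · (v − v_o)/(v − v_s).
f' = 73240 × (1522 − 8.5)/(1522 − 8.9) = 73240 × 1513.5/1513.1 ≈ 73259 Hz.

73259 Hz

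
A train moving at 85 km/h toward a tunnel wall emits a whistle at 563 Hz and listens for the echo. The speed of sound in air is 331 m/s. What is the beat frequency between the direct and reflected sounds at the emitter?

86 Hz

85 km/h = 23.61 m/s.
The tunnel wall receives the sound from a moving source: f₁ = f₀ · v/(v − v_e) = 563 × 331/307.39 ≈ 606.2 Hz.
On the return leg the train is a moving observer: f₂ = f₁ · (v + v_e)/v = 606.2 × 354.61/331 ≈ 649.5 Hz.
Equivalently f₂ = f₀ · (v + v_e)/(v − v_e).
Beat against the emitted tone: |f₂ − f₀| = 2v_e·f₀/(v − v_e) = 2 × 23.61 × 563/307.39 ≈ 86 Hz.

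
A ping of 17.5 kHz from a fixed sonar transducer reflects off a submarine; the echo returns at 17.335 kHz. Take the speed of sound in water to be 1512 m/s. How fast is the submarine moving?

Double Doppler shift off a moving reflector: f₂ = f₀ · (v + u)/(v − u) (u > 0 toward emitter).
Rearranging, u = v · (f₂ − f₀)/(f₂ + f₀) = 1512 × -0.165/34.835 ≈ -7.2 m/s.
So the submarine is moving at 7.2 m/s away from the emitter.

7.2 m/s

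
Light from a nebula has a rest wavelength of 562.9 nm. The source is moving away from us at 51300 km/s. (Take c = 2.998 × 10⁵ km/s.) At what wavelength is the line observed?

β = v/c = 51300/299800 = 0.1711.
Relativistic Doppler for wavelength: λ' = λ₀ · √((1 + β)/(1 − β)).
λ' = 562.9 × √(1.1711/0.8289) = 562.9 × 1.18865 ≈ 669.1 nm.

669.1 nm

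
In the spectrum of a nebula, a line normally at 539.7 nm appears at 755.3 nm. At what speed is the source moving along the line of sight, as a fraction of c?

λ'/λ₀ = 1.3995 > 1 (redshift), so the source is receding.
λ'/λ₀ = √((1 + β)/(1 − β)) for a receding source ⇒ β = (r² − 1)/(r² + 1) with r = λ'/λ₀.
β = (1.9585 − 1)/(1.9585 + 1) ≈ 0.324.

0.324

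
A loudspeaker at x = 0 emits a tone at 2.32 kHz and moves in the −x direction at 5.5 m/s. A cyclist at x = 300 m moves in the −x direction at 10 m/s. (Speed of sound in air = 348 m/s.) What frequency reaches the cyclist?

2.35 kHz

The observer lies on the +x side, so the source is heading away from the observer and the observer is heading toward the source.
With source receding and observer approaching, f' = f · (v + v_o)/(v + v_s).
f' = 2.32 × (348 + 10)/(348 + 5.5) = 2.32 × 358/353.5 ≈ 2.35 kHz.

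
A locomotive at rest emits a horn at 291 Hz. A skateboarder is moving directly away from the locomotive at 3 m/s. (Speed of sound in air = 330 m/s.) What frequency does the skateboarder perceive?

288 Hz

Moving observer, stationary source: f' = f · (v − v_o)/v.
f' = 291 × (330 − 3)/330 = 291 × 327/330 ≈ 288 Hz.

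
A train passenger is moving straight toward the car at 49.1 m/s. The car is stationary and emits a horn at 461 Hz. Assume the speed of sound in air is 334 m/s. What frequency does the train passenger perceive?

Moving observer, stationary source: f' = f · (v + v_o)/v.
f' = 461 × (334 + 49.1)/334 = 461 × 383.1/334 ≈ 529 Hz.

529 Hz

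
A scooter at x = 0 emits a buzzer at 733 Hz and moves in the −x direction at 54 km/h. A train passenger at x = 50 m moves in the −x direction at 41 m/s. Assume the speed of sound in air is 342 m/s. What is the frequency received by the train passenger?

786 Hz

54 km/h = 15 m/s.
The observer lies on the +x side, so the source is heading away from the observer and the observer is heading toward the source.
With source receding and observer approaching, f' = f · (v + v_o)/(v + v_s).
f' = 733 × (342 + 41)/(342 + 15) = 733 × 383/357 ≈ 786 Hz.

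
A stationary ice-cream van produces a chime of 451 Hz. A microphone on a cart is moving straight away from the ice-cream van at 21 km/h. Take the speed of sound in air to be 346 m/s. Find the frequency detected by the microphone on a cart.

443 Hz

21 km/h = 5.833 m/s.
Only the observer moves, away from the source, so f' = f · (v − v_o)/v.
f' = 451 × (346 − 5.833)/346 = 451 × 340.17/346 ≈ 443 Hz.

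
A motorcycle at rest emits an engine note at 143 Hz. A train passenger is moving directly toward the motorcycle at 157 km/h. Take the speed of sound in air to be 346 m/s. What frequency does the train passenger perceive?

161 Hz

157 km/h = 43.61 m/s.
Only the observer moves, toward the source, so f' = f · (v + v_o)/v.
f' = 143 × (346 + 43.61)/346 = 143 × 389.61/346 ≈ 161 Hz.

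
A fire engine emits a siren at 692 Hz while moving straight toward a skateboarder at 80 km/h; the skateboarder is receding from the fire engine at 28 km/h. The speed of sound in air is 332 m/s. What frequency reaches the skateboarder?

80 km/h = 22.22 m/s; 28 km/h = 7.778 m/s.
Both move, so f' = f · (v − v_o)/(v − v_s).
f' = 692 × (332 − 7.778)/(332 − 22.22) = 692 × 324.22/309.78 ≈ 724 Hz.

724 Hz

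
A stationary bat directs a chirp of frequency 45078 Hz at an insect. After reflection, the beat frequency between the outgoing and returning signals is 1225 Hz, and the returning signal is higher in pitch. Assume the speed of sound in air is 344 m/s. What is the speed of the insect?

Double Doppler shift off a moving reflector: f₂ = f₀ · (v + u)/(v − u) (u > 0 toward emitter).
Returning signal is higher, so f₂ = f₀ + Δf = 45078 + 1225 = 46303 Hz.
Rearranging, u = v · (f₂ − f₀)/(f₂ + f₀) = 344 × 1225/91381 ≈ 4.6 m/s.
So the insect is moving at 4.6 m/s toward the emitter.

4.6 m/s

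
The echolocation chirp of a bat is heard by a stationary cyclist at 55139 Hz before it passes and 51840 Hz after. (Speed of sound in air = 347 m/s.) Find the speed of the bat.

f₁/f₂ = (v + v_s)/(v − v_s), so v_s = v · (f₁ − f₂)/(f₁ + f₂).
v_s = 347 × (55139 − 51840)/(55139 + 51840) = 347 × 3299/106979 ≈ 10.7 m/s.

10.7 m/s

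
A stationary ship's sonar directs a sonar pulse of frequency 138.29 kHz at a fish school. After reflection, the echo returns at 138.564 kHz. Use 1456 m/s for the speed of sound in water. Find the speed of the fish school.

1.44 m/s

Double Doppler shift off a moving reflector: f₂ = f₀ · (v + u)/(v − u) (u > 0 toward emitter).
Rearranging, u = v · (f₂ − f₀)/(f₂ + f₀) = 1456 × 0.274/276.854 ≈ 1.44 m/s.
So the fish school is moving at 1.44 m/s toward the emitter.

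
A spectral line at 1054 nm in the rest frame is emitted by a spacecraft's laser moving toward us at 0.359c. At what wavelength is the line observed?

Relativistic Doppler for wavelength: λ' = λ₀ · √((1 − β)/(1 + β)).
λ' = 1054 × √(0.6410/1.3590) = 1054 × 0.68678 ≈ 723.9 nm.

723.9 nm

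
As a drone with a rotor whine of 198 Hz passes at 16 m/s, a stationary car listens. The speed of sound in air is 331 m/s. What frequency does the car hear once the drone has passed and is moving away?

Receding: f₂ = f · v/(v + v_s) = 198 × 331/347 ≈ 189 Hz.

189 Hz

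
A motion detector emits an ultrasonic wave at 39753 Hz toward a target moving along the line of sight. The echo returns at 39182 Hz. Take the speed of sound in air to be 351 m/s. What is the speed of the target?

Double Doppler shift off a moving reflector: f₂ = f₀ · (v + u)/(v − u) (u > 0 toward emitter).
Rearranging, u = v · (f₂ − f₀)/(f₂ + f₀) = 351 × -571/78935 ≈ -2.54 m/s.
So the target is moving at 2.54 m/s away from the emitter.

2.54 m/s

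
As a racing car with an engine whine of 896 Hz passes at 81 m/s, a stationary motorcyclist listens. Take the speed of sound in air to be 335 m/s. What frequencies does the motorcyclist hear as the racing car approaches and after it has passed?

1182 Hz approaching; 722 Hz receding

Approaching: f₁ = f · v/(v − v_s) = 896 × 335/254 ≈ 1182 Hz.
Receding: f₂ = f · v/(v + v_s) = 896 × 335/416 ≈ 722 Hz.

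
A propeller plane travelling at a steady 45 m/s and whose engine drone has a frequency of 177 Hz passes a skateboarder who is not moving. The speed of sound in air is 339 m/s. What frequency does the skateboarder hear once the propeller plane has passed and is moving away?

156 Hz

Receding: f₂ = f · v/(v + v_s) = 177 × 339/384 ≈ 156 Hz.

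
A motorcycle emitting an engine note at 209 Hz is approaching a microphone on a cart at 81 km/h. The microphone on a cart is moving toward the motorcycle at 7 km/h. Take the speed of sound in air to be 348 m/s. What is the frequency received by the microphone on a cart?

81 km/h = 22.5 m/s; 7 km/h = 1.944 m/s.
Both move, so f' = f · (v + v_o)/(v − v_s).
f' = 209 × (348 + 1.944)/(348 − 22.5) = 209 × 349.94/325.5 ≈ 225 Hz.

225 Hz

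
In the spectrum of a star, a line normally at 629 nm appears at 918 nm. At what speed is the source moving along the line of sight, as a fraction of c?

λ'/λ₀ = 1.4595 > 1 (redshift), so the source is receding.
λ'/λ₀ = √((1 + β)/(1 − β)) for a receding source ⇒ β = (r² − 1)/(r² + 1) with r = λ'/λ₀.
β = (2.1300 − 1)/(2.1300 + 1) ≈ 0.361.

0.361c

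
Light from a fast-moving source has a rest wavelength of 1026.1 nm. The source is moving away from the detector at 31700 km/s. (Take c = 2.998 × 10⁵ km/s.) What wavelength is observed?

1141.0 nm

β = v/c = 31700/299800 = 0.1057.
Relativistic Doppler for wavelength: λ' = λ₀ · √((1 + β)/(1 − β)).
λ' = 1026.1 × √(1.1057/0.8943) = 1026.1 × 1.11197 ≈ 1141.0 nm.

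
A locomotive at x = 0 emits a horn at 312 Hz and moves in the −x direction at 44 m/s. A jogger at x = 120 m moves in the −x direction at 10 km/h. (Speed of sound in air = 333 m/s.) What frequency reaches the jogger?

278 Hz

10 km/h = 2.778 m/s.
The observer lies on the +x side, so the source is heading away from the observer and the observer is heading toward the source.
Both move, so f' = f · (v + v_o)/(v + v_s).
f' = 312 × (333 + 2.778)/(333 + 44) = 312 × 335.78/377 ≈ 278 Hz.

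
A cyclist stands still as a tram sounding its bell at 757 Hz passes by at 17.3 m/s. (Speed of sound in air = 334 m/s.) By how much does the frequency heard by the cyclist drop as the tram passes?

Approaching: f₁ = f · v/(v − v_s) = 757 × 334/316.7 ≈ 798.4 Hz.
Receding: f₂ = f · v/(v + v_s) = 757 × 334/351.3 ≈ 719.7 Hz.
Drop: f₁ − f₂ = 2f·v·v_s/(v² − v_s²) = 2 × 757 × 334 × 17.3/(334² − 17.3²) ≈ 78.6 Hz.

78.6 Hz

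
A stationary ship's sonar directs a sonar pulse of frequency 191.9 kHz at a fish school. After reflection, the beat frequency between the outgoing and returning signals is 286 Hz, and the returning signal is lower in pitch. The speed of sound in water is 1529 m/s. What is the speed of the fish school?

1.14 m/s

Double Doppler shift off a moving reflector: f₂ = f₀ · (v + u)/(v − u) (u > 0 toward emitter).
Returning signal is lower, so f₂ = f₀ − Δf = 191900 − 286 = 191614 Hz.
Rearranging, u = v · (f₂ − f₀)/(f₂ + f₀) = 1529 × -286/383514 ≈ -1.14 m/s.
So the fish school is moving at 1.14 m/s away from the emitter.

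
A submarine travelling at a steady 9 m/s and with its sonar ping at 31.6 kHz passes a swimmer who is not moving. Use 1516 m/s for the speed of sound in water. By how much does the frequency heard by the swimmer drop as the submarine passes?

0.375 kHz

Approaching: f₁ = f · v/(v − v_s) = 31.6 × 1516/1507 ≈ 31.789 kHz.
Receding: f₂ = f · v/(v + v_s) = 31.6 × 1516/1525 ≈ 31.414 kHz.
Drop: f₁ − f₂ = 2f·v·v_s/(v² − v_s²) = 2 × 31.6 × 1516 × 9/(1516² − 9²) ≈ 0.375 kHz.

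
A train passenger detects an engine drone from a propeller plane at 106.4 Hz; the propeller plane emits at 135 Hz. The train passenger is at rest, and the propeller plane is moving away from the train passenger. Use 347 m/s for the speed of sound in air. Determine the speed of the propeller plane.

f' = f · v/(v + v_s) ⇒ v_s = v · |1 − f/f'|.
v_s = 347 × |1 − 135/106.4| = 347 × 0.2688 ≈ 93 m/s.

93 m/s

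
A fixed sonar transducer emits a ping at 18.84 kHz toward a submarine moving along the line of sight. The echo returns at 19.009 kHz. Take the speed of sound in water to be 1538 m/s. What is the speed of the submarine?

Double Doppler shift off a moving reflector: f₂ = f₀ · (v + u)/(v − u) (u > 0 toward emitter).
Rearranging, u = v · (f₂ − f₀)/(f₂ + f₀) = 1538 × 0.169/37.849 ≈ 6.9 m/s.
So the submarine is moving at 6.9 m/s toward the emitter.

6.9 m/s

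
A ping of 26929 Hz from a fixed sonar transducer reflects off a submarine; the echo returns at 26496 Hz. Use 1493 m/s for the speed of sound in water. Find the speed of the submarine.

Double Doppler shift off a moving reflector: f₂ = f₀ · (v + u)/(v − u) (u > 0 toward emitter).
Rearranging, u = v · (f₂ − f₀)/(f₂ + f₀) = 1493 × -433/53425 ≈ -12.1 m/s.
So the submarine is moving at 12.1 m/s away from the emitter.

12.1 m/s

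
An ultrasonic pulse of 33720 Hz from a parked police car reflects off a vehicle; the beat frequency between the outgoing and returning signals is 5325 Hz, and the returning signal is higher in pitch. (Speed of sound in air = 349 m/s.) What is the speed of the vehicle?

26 m/s

Double Doppler shift off a moving reflector: f₂ = f₀ · (v + u)/(v − u) (u > 0 toward emitter).
Returning signal is higher, so f₂ = f₀ + Δf = 33720 + 5325 = 39045 Hz.
Rearranging, u = v · (f₂ − f₀)/(f₂ + f₀) = 349 × 5325/72765 ≈ 26 m/s.
So the vehicle is moving at 26 m/s toward the emitter.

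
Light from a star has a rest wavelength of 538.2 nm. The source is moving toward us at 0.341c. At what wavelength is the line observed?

Relativistic Doppler for wavelength: λ' = λ₀ · √((1 − β)/(1 + β)).
λ' = 538.2 × √(0.6590/1.3410) = 538.2 × 0.70102 ≈ 377.3 nm.

377.3 nm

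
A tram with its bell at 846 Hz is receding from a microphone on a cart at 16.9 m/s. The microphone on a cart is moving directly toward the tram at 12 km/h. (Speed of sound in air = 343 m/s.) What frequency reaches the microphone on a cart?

814 Hz

12 km/h = 3.333 m/s.
With source receding and observer approaching, f' = f · (v + v_o)/(v + v_s).
f' = 846 × (343 + 3.333)/(343 + 16.9) = 846 × 346.33/359.9 ≈ 814 Hz.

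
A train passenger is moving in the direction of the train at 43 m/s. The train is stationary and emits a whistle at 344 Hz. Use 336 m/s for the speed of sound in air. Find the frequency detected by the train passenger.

Only the observer moves, toward the source, so f' = f · (v + v_o)/v.
f' = 344 × (336 + 43)/336 = 344 × 379/336 ≈ 388 Hz.

388 Hz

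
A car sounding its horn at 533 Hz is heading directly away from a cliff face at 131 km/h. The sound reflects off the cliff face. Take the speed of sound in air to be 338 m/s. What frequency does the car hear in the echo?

131 km/h = 36.39 m/s.
The cliff face receives the sound from a moving source: f₁ = f₀ · v/(v + v_e) = 533 × 338/374.39 ≈ 481 Hz.
On the return leg the car is a moving observer: f₂ = f₁ · (v − v_e)/v = 481 × 301.61/338 ≈ 429 Hz.

429 Hz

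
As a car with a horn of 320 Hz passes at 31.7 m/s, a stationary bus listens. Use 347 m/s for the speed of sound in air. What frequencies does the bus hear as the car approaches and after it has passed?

352 Hz approaching; 293 Hz receding

Approaching: f₁ = f · v/(v − v_s) = 320 × 347/315.3 ≈ 352 Hz.
Receding: f₂ = f · v/(v + v_s) = 320 × 347/378.7 ≈ 293 Hz.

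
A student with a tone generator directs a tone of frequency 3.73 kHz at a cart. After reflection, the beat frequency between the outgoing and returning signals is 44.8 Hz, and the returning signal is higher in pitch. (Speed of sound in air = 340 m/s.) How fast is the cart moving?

2.03 m/s

Double Doppler shift off a moving reflector: f₂ = f₀ · (v + u)/(v − u) (u > 0 toward emitter).
Returning signal is higher, so f₂ = f₀ + Δf = 3730 + 44.8 = 3774.8 Hz.
Rearranging, u = v · (f₂ − f₀)/(f₂ + f₀) = 340 × 44.8/7504.8 ≈ 2.03 m/s.
So the cart is moving at 2.03 m/s toward the emitter.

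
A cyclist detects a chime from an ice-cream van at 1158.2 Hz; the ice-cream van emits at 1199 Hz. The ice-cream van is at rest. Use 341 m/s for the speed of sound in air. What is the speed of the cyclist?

11.6 m/s

f' < f, so the cyclist is receding.
f' = f · (v − v_o)/v ⇒ v_o = v · |f'/f − 1|.
v_o = 341 × |1158.2/1199 − 1| = 341 × 0.03403 ≈ 11.6 m/s.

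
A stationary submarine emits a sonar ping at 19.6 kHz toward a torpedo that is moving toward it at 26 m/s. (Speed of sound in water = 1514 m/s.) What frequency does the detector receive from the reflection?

At the torpedo (a moving observer), f₁ = f₀ · (v + u)/v = 19.6 × 1540/1514 ≈ 19.94 kHz.
The reflection then acts as a moving source: f₂ = f₁ · v/(v − u) ≈ 20.28 kHz.

20.28 kHz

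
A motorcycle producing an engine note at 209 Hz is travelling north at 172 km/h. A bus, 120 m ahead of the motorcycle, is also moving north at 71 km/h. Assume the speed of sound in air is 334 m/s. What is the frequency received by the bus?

172 km/h = 47.78 m/s; 71 km/h = 19.72 m/s.
The bus is ahead, so the motorcycle is moving toward it while the bus is moving away from the motorcycle.
Both move, so f' = f · (v − v_o)/(v − v_s).
f' = 209 × (334 − 19.72)/(334 − 47.78) = 209 × 314.28/286.22 ≈ 229 Hz.

229 Hz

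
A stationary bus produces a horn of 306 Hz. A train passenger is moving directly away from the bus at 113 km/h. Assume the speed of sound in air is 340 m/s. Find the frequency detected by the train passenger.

278 Hz

113 km/h = 31.39 m/s.
Only the observer moves, away from the source, so f' = f · (v − v_o)/v.
f' = 306 × (340 − 31.39)/340 = 306 × 308.61/340 ≈ 278 Hz.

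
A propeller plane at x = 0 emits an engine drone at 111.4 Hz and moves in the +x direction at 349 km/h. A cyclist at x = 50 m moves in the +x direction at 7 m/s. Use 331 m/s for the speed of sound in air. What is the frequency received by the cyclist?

349 km/h = 96.94 m/s.
The observer lies on the +x side, so the source is heading toward the observer and the observer is heading away from the source.
General Doppler shift: f' = f · (v − v_o)/(v − v_s).
f' = 111.4 × (331 − 7)/(331 − 96.94) = 111.4 × 324/234.06 ≈ 154 Hz.

154 Hz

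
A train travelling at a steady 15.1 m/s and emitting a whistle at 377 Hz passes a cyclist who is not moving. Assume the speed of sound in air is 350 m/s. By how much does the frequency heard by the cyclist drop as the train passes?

Approaching: f₁ = f · v/(v − v_s) = 377 × 350/334.9 ≈ 394.0 Hz.
Receding: f₂ = f · v/(v + v_s) = 377 × 350/365.1 ≈ 361.4 Hz.
Drop: f₁ − f₂ = 2f·v·v_s/(v² − v_s²) = 2 × 377 × 350 × 15.1/(350² − 15.1²) ≈ 32.6 Hz.

32.6 Hz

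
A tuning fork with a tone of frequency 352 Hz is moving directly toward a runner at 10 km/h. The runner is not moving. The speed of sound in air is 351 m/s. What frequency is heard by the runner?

10 km/h = 2.778 m/s.
Moving source, stationary observer: f' = f · v/(v − v_s) since the source is approaching.
f' = 352 × 351/(351 − 2.778) = 352 × 351/348.2 ≈ 355 Hz.

355 Hz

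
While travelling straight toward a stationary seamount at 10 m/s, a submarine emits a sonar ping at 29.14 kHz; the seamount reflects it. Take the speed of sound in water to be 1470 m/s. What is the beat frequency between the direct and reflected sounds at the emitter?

399 Hz

The seamount receives the sound from a moving source: f₁ = f₀ · v/(v − v_e) = 29.14 × 1470/1460 ≈ 29.340 kHz.
On the return leg the submarine is a moving observer: f₂ = f₁ · (v + v_e)/v = 29.340 × 1480/1470 ≈ 29.539 kHz.
Equivalently f₂ = f₀ · (v + v_e)/(v − v_e).
Beat against the emitted tone (with f₀ = 29140 Hz): |f₂ − f₀| = 2v_e·f₀/(v − v_e) = 2 × 10 × 29140/1460 ≈ 399 Hz.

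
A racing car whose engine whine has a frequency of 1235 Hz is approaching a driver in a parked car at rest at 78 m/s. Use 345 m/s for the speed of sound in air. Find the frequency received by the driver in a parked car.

Only the source moves, toward the listener, so f' = f · v/(v − v_s).
f' = 1235 × 345/(345 − 78) = 1235 × 345/267 ≈ 1596 Hz.

1596 Hz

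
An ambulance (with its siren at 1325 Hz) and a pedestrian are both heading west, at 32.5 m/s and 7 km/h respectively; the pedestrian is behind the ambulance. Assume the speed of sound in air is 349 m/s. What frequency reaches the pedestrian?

1219 Hz

7 km/h = 1.944 m/s.
The pedestrian is behind, so the ambulance is moving away from it while the pedestrian is moving toward the ambulance.
Both move, so f' = f · (v + v_o)/(v + v_s).
f' = 1325 × (349 + 1.944)/(349 + 32.5) = 1325 × 350.94/381.5 ≈ 1219 Hz.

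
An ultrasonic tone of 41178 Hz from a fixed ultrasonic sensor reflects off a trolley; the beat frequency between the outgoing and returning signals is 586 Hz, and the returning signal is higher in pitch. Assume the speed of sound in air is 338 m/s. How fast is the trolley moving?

2.39 m/s

Double Doppler shift off a moving reflector: f₂ = f₀ · (v + u)/(v − u) (u > 0 toward emitter).
Returning signal is higher, so f₂ = f₀ + Δf = 41178 + 586 = 41764 Hz.
Rearranging, u = v · (f₂ − f₀)/(f₂ + f₀) = 338 × 586/82942 ≈ 2.39 m/s.
So the trolley is moving at 2.39 m/s toward the emitter.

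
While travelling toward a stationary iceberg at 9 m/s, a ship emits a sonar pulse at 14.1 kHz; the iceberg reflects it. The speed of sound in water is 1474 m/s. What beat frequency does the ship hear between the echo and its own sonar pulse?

173 Hz

The iceberg receives the sound from a moving source: f₁ = f₀ · v/(v − v_e) = 14.1 × 1474/1465 ≈ 14.1866 kHz.
On the return leg the ship is a moving observer: f₂ = f₁ · (v + v_e)/v = 14.1866 × 1483/1474 ≈ 14.2732 kHz.
Beat against the emitted tone (with f₀ = 14100 Hz): |f₂ − f₀| = 2v_e·f₀/(v − v_e) = 2 × 9 × 14100/1465 ≈ 173 Hz.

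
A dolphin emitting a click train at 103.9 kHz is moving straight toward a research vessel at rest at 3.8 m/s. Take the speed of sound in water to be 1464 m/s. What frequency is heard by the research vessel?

Only the source moves, toward the listener, so f' = f · v/(v − v_s).
f' = 103.9 × 1464/(1464 − 3.8) = 103.9 × 1464/1460 ≈ 104.2 kHz.

104.2 kHz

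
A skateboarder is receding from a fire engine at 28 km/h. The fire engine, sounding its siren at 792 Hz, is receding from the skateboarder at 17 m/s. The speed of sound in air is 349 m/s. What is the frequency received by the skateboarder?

28 km/h = 7.778 m/s.
General Doppler shift: f' = f · (v − v_o)/(v + v_s).
f' = 792 × (349 − 7.778)/(349 + 17) = 792 × 341.22/366 ≈ 738 Hz.

738 Hz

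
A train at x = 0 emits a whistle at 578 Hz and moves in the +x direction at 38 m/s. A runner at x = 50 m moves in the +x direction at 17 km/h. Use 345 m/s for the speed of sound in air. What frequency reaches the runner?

641 Hz

17 km/h = 4.722 m/s.
The observer lies on the +x side, so the source is heading toward the observer and the observer is heading away from the source.
Both move, so f' = f · (v − v_o)/(v − v_s).
f' = 578 × (345 − 4.722)/(345 − 38) = 578 × 340.28/307 ≈ 641 Hz.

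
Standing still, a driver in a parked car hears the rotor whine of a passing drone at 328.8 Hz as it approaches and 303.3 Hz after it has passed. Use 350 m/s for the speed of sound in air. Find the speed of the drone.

f₁/f₂ = (v + v_s)/(v − v_s), so v_s = v · (f₁ − f₂)/(f₁ + f₂).
v_s = 350 × (328.8 − 303.3)/(328.8 + 303.3) = 350 × 25.5/632.1 ≈ 14.1 m/s.

14.1 m/s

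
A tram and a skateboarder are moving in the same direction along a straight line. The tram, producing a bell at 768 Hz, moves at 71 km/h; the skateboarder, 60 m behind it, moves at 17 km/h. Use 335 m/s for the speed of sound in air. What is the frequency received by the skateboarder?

736 Hz

71 km/h = 19.72 m/s; 17 km/h = 4.722 m/s.
The skateboarder is behind, so the tram is moving away from it while the skateboarder is moving toward the tram.
Both move, so f' = f · (v + v_o)/(v + v_s).
f' = 768 × (335 + 4.722)/(335 + 19.72) = 768 × 339.72/354.72 ≈ 736 Hz.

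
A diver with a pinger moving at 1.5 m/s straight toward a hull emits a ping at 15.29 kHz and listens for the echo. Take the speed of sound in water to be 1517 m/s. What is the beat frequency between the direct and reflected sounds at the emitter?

30.3 Hz

The hull receives the sound from a moving source: f₁ = f₀ · v/(v − v_e) = 15.29 × 1517/1515.5 ≈ 15.3051 kHz.
On the return leg the diver with a pinger is a moving observer: f₂ = f₁ · (v + v_e)/v = 15.3051 × 1518.5/1517 ≈ 15.3203 kHz.
Beat against the emitted tone (with f₀ = 15290 Hz): |f₂ − f₀| = 2v_e·f₀/(v − v_e) = 2 × 1.5 × 15290/1515.5 ≈ 30.3 Hz.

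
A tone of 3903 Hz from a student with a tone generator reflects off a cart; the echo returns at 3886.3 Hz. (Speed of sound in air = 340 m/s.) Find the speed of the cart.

Double Doppler shift off a moving reflector: f₂ = f₀ · (v + u)/(v − u) (u > 0 toward emitter).
Rearranging, u = v · (f₂ − f₀)/(f₂ + f₀) = 340 × -16.7/7789.3 ≈ -0.73 m/s.
So the cart is moving at 0.73 m/s away from the emitter.

0.73 m/s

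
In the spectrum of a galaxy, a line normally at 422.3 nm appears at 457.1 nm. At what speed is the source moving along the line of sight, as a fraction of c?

0.079c

λ'/λ₀ = 1.0824 > 1 (redshift), so the source is receding.
λ'/λ₀ = √((1 + β)/(1 − β)) for a receding source ⇒ β = (r² − 1)/(r² + 1) with r = λ'/λ₀.
β = (1.1716 − 1)/(1.1716 + 1) ≈ 0.079.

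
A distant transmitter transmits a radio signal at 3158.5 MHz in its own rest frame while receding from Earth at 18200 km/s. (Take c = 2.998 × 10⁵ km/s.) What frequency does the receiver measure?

β = v/c = 18200/299800 = 0.0607.
Relativistic Doppler for frequency: f' = f₀ · √((1 − β)/(1 + β)).
f' = 3158.5 × √(0.9393/1.0607) = 3158.5 × 0.94103 ≈ 2972.2 MHz.

2972.2 MHz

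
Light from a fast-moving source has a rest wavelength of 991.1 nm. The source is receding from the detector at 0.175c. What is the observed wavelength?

1182.8 nm

Relativistic Doppler for wavelength: λ' = λ₀ · √((1 + β)/(1 − β)).
λ' = 991.1 × √(1.1750/0.8250) = 991.1 × 1.19342 ≈ 1182.8 nm.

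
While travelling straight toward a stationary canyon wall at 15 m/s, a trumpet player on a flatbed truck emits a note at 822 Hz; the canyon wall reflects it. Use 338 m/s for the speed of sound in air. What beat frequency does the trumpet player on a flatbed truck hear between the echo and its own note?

The canyon wall receives the sound from a moving source: f₁ = f₀ · v/(v − v_e) = 822 × 338/323 ≈ 860.2 Hz.
On the return leg the trumpet player on a flatbed truck is a moving observer: f₂ = f₁ · (v + v_e)/v = 860.2 × 353/338 ≈ 898.3 Hz.
Beat against the emitted tone: |f₂ − f₀| = 2v_e·f₀/(v − v_e) = 2 × 15 × 822/323 ≈ 76 Hz.

76 Hz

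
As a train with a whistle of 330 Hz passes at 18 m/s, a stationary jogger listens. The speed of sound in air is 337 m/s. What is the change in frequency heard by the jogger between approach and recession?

35.4 Hz

Approaching: f₁ = f · v/(v − v_s) = 330 × 337/319 ≈ 348.6 Hz.
Receding: f₂ = f · v/(v + v_s) = 330 × 337/355 ≈ 313.3 Hz.
Drop: f₁ − f₂ = 2f·v·v_s/(v² − v_s²) = 2 × 330 × 337 × 18/(337² − 18²) ≈ 35.4 Hz.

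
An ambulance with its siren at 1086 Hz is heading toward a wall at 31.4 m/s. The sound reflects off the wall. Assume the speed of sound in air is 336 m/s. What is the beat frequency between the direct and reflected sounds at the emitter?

224 Hz

The wall receives the sound from a moving source: f₁ = f₀ · v/(v − v_e) = 1086 × 336/304.6 ≈ 1198 Hz.
On the return leg the ambulance is a moving observer: f₂ = f₁ · (v + v_e)/v = 1198 × 367.4/336 ≈ 1310 Hz.
Beat against the emitted tone: |f₂ − f₀| = 2v_e·f₀/(v − v_e) = 2 × 31.4 × 1086/304.6 ≈ 224 Hz.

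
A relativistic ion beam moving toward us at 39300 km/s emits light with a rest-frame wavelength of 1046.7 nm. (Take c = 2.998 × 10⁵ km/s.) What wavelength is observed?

β = v/c = 39300/299800 = 0.1311.
Relativistic Doppler for wavelength: λ' = λ₀ · √((1 − β)/(1 + β)).
λ' = 1046.7 × √(0.8689/1.1311) = 1046.7 × 0.87648 ≈ 917.4 nm.

917.4 nm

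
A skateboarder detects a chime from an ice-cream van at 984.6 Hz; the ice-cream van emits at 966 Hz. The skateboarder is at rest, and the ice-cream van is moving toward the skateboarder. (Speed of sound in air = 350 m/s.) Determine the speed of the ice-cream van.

6.6 m/s

f' = f · v/(v − v_s) ⇒ v_s = v · |1 − f/f'|.
v_s = 350 × |1 − 966/984.6| = 350 × 0.01889 ≈ 6.6 m/s.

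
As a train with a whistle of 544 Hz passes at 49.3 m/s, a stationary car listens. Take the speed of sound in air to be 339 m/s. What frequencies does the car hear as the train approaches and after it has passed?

637 Hz approaching; 475 Hz receding

Approaching: f₁ = f · v/(v − v_s) = 544 × 339/289.7 ≈ 637 Hz.
Receding: f₂ = f · v/(v + v_s) = 544 × 339/388.3 ≈ 475 Hz.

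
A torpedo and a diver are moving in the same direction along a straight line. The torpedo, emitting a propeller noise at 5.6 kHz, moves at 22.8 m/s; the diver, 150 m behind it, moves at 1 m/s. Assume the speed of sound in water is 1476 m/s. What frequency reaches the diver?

5.52 kHz

The diver is behind, so the torpedo is moving away from it while the diver is moving toward the torpedo.
With source receding and observer approaching, f' = f · (v + v_o)/(v + v_s).
f' = 5.6 × (1476 + 1)/(1476 + 22.8) = 5.6 × 1477/1498.8 ≈ 5.52 kHz.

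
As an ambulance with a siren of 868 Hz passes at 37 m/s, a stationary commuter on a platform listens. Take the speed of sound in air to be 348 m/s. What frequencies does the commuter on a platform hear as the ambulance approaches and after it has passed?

971 Hz approaching; 785 Hz receding

Approaching: f₁ = f · v/(v − v_s) = 868 × 348/311 ≈ 971 Hz.
Receding: f₂ = f · v/(v + v_s) = 868 × 348/385 ≈ 785 Hz.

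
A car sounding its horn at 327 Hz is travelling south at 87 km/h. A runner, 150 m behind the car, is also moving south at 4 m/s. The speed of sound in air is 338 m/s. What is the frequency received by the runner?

309 Hz

87 km/h = 24.17 m/s.
The runner is behind, so the car is moving away from it while the runner is moving toward the car.
With source receding and observer approaching, f' = f · (v + v_o)/(v + v_s).
f' = 327 × (338 + 4)/(338 + 24.17) = 327 × 342/362.17 ≈ 309 Hz.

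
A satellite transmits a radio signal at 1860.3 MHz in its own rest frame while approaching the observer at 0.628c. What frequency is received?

Relativistic Doppler for frequency: f' = f₀ · √((1 + β)/(1 − β)).
f' = 1860.3 × √(1.6280/0.3720) = 1860.3 × 2.09197 ≈ 3891.7 MHz.

3891.7 MHz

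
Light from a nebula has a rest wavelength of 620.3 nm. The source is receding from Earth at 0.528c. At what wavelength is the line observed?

1116.1 nm

Relativistic Doppler for wavelength: λ' = λ₀ · √((1 + β)/(1 − β)).
λ' = 620.3 × √(1.5280/0.4720) = 620.3 × 1.79925 ≈ 1116.1 nm.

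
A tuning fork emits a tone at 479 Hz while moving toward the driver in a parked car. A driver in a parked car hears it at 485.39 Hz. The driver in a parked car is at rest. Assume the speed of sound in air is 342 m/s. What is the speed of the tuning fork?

4.5 m/s

f' = f · v/(v − v_s) ⇒ v_s = v · |1 − f/f'|.
v_s = 342 × |1 − 479/485.39| = 342 × 0.01316 ≈ 4.5 m/s.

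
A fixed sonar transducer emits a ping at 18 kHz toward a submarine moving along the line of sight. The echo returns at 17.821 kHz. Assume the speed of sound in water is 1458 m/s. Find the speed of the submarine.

7.3 m/s

Double Doppler shift off a moving reflector: f₂ = f₀ · (v + u)/(v − u) (u > 0 toward emitter).
Rearranging, u = v · (f₂ − f₀)/(f₂ + f₀) = 1458 × -0.179/35.821 ≈ -7.3 m/s.
So the submarine is moving at 7.3 m/s away from the emitter.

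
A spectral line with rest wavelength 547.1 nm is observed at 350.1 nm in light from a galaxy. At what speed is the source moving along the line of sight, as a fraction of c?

0.419

λ'/λ₀ = 0.6399 < 1 (blueshift), so the source is approaching.
λ'/λ₀ = √((1 − β)/(1 + β)) for an approaching source ⇒ β = (1 − r²)/(1 + r²) with r = λ'/λ₀.
β = (1 − 0.4095)/(1 + 0.4095) ≈ 0.419.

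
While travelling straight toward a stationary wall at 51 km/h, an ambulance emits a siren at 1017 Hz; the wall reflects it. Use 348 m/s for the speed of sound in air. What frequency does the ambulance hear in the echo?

1103 Hz

51 km/h = 14.17 m/s.
The wall receives the sound from a moving source: f₁ = f₀ · v/(v − v_e) = 1017 × 348/333.83 ≈ 1060 Hz.
On the return leg the ambulance is a moving observer: f₂ = f₁ · (v + v_e)/v = 1060 × 362.17/348 ≈ 1103 Hz.
Equivalently f₂ = f₀ · (v + v_e)/(v − v_e).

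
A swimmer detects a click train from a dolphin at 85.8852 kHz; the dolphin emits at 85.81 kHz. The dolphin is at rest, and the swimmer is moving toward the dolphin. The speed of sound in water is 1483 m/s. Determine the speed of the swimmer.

1.30 m/s

f' = f · (v + v_o)/v ⇒ v_o = v · |f'/f − 1|.
v_o = 1483 × |85.8852/85.81 − 1| = 1483 × 0.0008764 ≈ 1.30 m/s.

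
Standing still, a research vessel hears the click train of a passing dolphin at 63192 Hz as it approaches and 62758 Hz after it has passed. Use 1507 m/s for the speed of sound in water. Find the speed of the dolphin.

5.2 m/s

f₁/f₂ = (v + v_s)/(v − v_s), so v_s = v · (f₁ − f₂)/(f₁ + f₂).
v_s = 1507 × (63192 − 62758)/(63192 + 62758) = 1507 × 434/125950 ≈ 5.2 m/s.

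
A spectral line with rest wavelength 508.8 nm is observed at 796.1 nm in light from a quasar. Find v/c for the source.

0.420

λ'/λ₀ = 1.5647 > 1 (redshift), so the source is receding.
λ'/λ₀ = √((1 + β)/(1 − β)) for a receding source ⇒ β = (r² − 1)/(r² + 1) with r = λ'/λ₀.
β = (2.4482 − 1)/(2.4482 + 1) ≈ 0.420.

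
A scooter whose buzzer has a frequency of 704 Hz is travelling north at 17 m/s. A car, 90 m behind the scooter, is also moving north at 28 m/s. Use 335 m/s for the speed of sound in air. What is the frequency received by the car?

726 Hz

The car is behind, so the scooter is moving away from it while the car is moving toward the scooter.
With source receding and observer approaching, f' = f · (v + v_o)/(v + v_s).
f' = 704 × (335 + 28)/(335 + 17) = 704 × 363/352 ≈ 726 Hz.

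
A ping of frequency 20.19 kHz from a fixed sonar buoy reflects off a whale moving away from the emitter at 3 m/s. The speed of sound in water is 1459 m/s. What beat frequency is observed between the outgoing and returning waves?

83 Hz

At the whale (a moving observer), f₁ = f₀ · (v − u)/v = 20.19 × 1456/1459 ≈ 20.1485 kHz.
On reflection it acts as a source moving away from the stationary detector: f₂ = f₁ · v/(v + u) = 20.1485 × 1459/1462 ≈ 20.1071 kHz.
Beat frequency (with f₀ = 20190 Hz): |f₂ − f₀| = 2u·f₀/(v + u) = 2 × 3 × 20190/1462 ≈ 83 Hz.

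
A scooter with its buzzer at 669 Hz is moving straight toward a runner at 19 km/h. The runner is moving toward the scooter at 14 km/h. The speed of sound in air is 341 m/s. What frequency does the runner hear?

19 km/h = 5.278 m/s; 14 km/h = 3.889 m/s.
With source approaching and observer approaching, f' = f · (v + v_o)/(v − v_s).
f' = 669 × (341 + 3.889)/(341 − 5.278) = 669 × 344.89/335.72 ≈ 687 Hz.

687 Hz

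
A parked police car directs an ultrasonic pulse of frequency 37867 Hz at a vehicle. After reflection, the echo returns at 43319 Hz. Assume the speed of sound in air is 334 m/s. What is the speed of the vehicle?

22.4 m/s

Double Doppler shift off a moving reflector: f₂ = f₀ · (v + u)/(v − u) (u > 0 toward emitter).
Rearranging, u = v · (f₂ − f₀)/(f₂ + f₀) = 334 × 5452/81186 ≈ 22.4 m/s.
So the vehicle is moving at 22.4 m/s toward the emitter.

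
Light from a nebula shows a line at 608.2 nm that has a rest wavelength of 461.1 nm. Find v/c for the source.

0.270

λ'/λ₀ = 1.3190 > 1 (redshift), so the source is receding.
λ'/λ₀ = √((1 + β)/(1 − β)) for a receding source ⇒ β = (r² − 1)/(r² + 1) with r = λ'/λ₀.
β = (1.7398 − 1)/(1.7398 + 1) ≈ 0.270.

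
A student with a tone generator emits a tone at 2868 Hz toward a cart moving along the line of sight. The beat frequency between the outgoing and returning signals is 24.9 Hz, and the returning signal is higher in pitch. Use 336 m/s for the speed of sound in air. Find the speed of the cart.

1.45 m/s

Double Doppler shift off a moving reflector: f₂ = f₀ · (v + u)/(v − u) (u > 0 toward emitter).
Returning signal is higher, so f₂ = f₀ + Δf = 2868 + 24.9 = 2892.9 Hz.
Rearranging, u = v · (f₂ − f₀)/(f₂ + f₀) = 336 × 24.9/5760.9 ≈ 1.45 m/s.
So the cart is moving at 1.45 m/s toward the emitter.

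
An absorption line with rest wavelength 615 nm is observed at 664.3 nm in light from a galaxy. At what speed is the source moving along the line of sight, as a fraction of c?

λ'/λ₀ = 1.0802 > 1 (redshift), so the source is receding.
λ'/λ₀ = √((1 + β)/(1 − β)) for a receding source ⇒ β = (r² − 1)/(r² + 1) with r = λ'/λ₀.
β = (1.1668 − 1)/(1.1668 + 1) ≈ 0.077.

0.077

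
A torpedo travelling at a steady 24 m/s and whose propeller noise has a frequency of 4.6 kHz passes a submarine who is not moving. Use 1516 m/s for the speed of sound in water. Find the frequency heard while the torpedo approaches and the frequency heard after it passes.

Approaching: f₁ = f · v/(v − v_s) = 4.6 × 1516/1492 ≈ 4.67 kHz.
Receding: f₂ = f · v/(v + v_s) = 4.6 × 1516/1540 ≈ 4.53 kHz.

4.67 kHz approaching; 4.53 kHz receding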